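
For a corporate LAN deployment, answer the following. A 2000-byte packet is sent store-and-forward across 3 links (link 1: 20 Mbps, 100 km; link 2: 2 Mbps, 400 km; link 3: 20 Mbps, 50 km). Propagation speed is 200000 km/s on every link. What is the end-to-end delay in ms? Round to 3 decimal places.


Packet = 2000 bytes = 16000 bits. Store-and-forward: sum (t_trans + t_prop) per link.
Link 1: t_trans = 16000/(20*10^6) s = 0.8000 ms; t_prop = 100/200000 s = 0.5000 ms; subtotal = 1.3000 ms
Link 2: t_trans = 16000/(2*10^6) s = 8.0000 ms; t_prop = 400/200000 s = 2.0000 ms; subtotal = 10.0000 ms
Link 3: t_trans = 16000/(20*10^6) s = 0.8000 ms; t_prop = 50/200000 s = 0.2500 ms; subtotal = 1.0500 ms
End-to-end = 1.3000 + 10.0000 + 1.0500 = 12.3500 ms -> 12.350 ms (3 dp)

12.350


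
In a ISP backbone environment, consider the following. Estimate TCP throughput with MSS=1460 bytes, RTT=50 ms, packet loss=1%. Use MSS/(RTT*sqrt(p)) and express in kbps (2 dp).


Given: MSS = 1460 bytes, RTT = 50 ms, loss = 1%
RTT in seconds = 50 / 1000 = 0.05
Loss rate = 1% = 0.01
sqrt(loss) = sqrt(0.01) = 0.1
Throughput (bytes/s) = 1460 / (0.05 * 0.1) = 292000.0000
Throughput (kbps) = 292000.0000 * 8 / 1000 = 2336.000000 -> 2336.00 kbps (2 dp)

2336.00


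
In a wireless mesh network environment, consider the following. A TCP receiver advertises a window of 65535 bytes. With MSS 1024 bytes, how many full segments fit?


Given: RWND = 65535 bytes, MSS = 1024 bytes
Full segments = floor(RWND / MSS)
Full segments = floor(65535 / 1024)
Full segments = floor(63.999) = 63

63


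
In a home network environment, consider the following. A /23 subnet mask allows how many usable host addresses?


Given: subnet mask /23
Host bits = 32 - 23 = 9
Total addresses = 2^9 = 512
Usable hosts = 512 - 2 (network + broadcast) = 510

510


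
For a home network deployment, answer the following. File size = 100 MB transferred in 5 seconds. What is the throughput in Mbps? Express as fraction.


Given: file = 100 MB, time = 5 s
File in Mb = 100 * 8 = 800 Mb
Throughput = 800 / 5 Mbps
Throughput = 160 Mbps

160


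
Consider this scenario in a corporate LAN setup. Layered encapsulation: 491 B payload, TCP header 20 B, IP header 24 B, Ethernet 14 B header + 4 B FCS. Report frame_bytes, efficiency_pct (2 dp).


TCP segment = 491 + 20 = 511 B
IP packet = 511 + 24 = 535 B
Ethernet frame = 535 + 14 + 4 = 553 B
Efficiency = app / frame = 491 / 553 = 0.887884 = 88.7884% -> 88.79% (2 dp)

553, 88.79


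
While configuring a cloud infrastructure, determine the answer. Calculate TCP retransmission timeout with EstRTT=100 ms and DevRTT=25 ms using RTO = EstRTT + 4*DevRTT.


Given: EstRTT = 100 ms, DevRTT = 25 ms
Timeout = EstRTT + 4 * DevRTT
4 * DevRTT = 4 * 25 = 100
Timeout = 100 + 100 = 200 ms

200


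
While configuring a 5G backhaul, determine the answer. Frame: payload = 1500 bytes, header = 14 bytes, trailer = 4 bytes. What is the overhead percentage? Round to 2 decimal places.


Given: payload = 1500 B, header = 14 B, trailer = 4 B
Overhead bytes = header + trailer = 14 + 4 = 18
Total frame = payload + overhead = 1500 + 18 = 1518
Overhead % = 18 / 1518 * 100 = 1.1858% -> 1.19% (2 dp)

1.19


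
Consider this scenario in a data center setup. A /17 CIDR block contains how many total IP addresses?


Given: CIDR prefix /17
Host bits = 32 - 17 = 15
Total addresses = 2^15 = 32768

32768


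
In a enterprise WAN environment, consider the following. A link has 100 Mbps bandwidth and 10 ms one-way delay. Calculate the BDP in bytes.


Given: bandwidth = 100 Mbps, delay = 10 ms
BDP in bits = 100 * 10^6 * 10 / 1000
BDP in bits = 1000000
BDP in bytes = 1000000 / 8 = 125000

125000


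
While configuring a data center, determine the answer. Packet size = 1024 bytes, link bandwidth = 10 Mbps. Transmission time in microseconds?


Given: packet = 1024 bytes, bandwidth = 10 Mbps
Packet in bits = 1024 * 8 = 8192 bits
Bandwidth = 10 * 10^6 = 10000000 bps
Time = 8192 / 10000000 seconds
Time in us = 8192 * 10^6 / 10000000 = 819.2

819.2


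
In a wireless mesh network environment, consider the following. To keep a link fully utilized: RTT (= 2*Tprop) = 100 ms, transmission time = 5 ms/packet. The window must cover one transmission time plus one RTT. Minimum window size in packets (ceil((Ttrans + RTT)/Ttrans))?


Given: Ttrans = 5 ms, RTT = 100 ms (= 2 * Tprop, Tprop = 50 ms)
Time until first ACK returns = Ttrans + RTT = 5 + 100 = 105 ms
Need W * Ttrans >= Ttrans + RTT  ->  W >= (Ttrans + RTT) / Ttrans
(Ttrans + RTT) / Ttrans = 105 / 5 = 21
W_min = ceil(21) = 21

21


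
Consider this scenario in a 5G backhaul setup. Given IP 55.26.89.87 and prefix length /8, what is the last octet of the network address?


Given: IP = 55.26.89.87, prefix = /8
Subnet mask = 255.0.0.0
Last octet of IP: 87
Last octet of mask: 0
Network last octet = 87 AND 0 = 0

0


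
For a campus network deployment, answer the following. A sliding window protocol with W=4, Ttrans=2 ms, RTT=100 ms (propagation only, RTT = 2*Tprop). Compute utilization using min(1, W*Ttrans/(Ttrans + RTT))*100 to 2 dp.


Given: W = 4, Ttrans = 2 ms, RTT = 100 ms (= 2 * Tprop, Tprop = 50 ms)
Cycle time = Ttrans + RTT = 2 + 100 = 102 ms (first packet sent until its ACK returns)
W * Ttrans = 4 * 2 = 8 ms of sending per cycle
W * Ttrans / (Ttrans + RTT) = 8 / 102 = 0.078431
U = min(1, 0.078431) = 0.078431
U% = 7.84%

7.84


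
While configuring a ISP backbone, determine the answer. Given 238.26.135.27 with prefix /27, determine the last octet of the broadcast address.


Given: IP = 238.26.135.27, prefix = /27
Host bits = 32 - 27 = 5
Network last octet = 27 AND mask = 0
Host part size = 2^5 - 1 = 31
Broadcast last octet = 0 OR 31 = 31

31


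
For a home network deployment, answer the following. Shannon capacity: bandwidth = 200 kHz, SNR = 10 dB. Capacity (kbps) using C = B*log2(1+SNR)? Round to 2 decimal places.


Given: B = 200 kHz, SNR = 10 dB
SNR linear = 10^(10/10) = 10
1 + SNR = 11
log2(11) = 3.4594316186
C = 200 * 1000 * 3.4594316186 = 691886.3237 bps
C = 691.886324 kbps -> 691.89 kbps (2 dp)

691.89


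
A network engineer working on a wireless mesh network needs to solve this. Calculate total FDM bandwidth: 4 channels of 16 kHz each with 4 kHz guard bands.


Given: 4 channels, 16 kHz each, guard = 4 kHz
Channel bandwidth = 4 * 16 = 64 kHz
Guard bands = 3 gaps * 4 kHz = 12 kHz
Total = 64 + 12 = 76 kHz

76


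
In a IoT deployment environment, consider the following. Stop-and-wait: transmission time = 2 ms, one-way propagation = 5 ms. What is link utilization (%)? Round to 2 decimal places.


Given: Ttrans = 2 ms, Tprop = 5 ms
RTT = 2 * Tprop = 2 * 5 = 10 ms
U = Ttrans / (Ttrans + RTT)
U = 2 / (2 + 10)
U = 2 / 12 = 0.166667
U% = 16.67%

16.67


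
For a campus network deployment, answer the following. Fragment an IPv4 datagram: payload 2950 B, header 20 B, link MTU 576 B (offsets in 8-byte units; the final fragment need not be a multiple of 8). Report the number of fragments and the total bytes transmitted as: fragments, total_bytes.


Max data per non-final fragment = floor((MTU - header)/8)*8 = floor((576 - 20)/8)*8 = floor(556/8)*8 = 552 B
Final fragment needs no 8-byte alignment: it can carry up to MTU - header = 556 B
Non-final fragments needed = ceil((payload - 556) / 552) = ceil(2394/552) = ceil(4.3370) = 5
Number of fragments = 5 + 1 = 6
Fragment sizes (data): 5 * 552 B + 190 B (last, 190 <= 556 OK)
Total bytes sent = payload + n_frags * header = 2950 + 6*20 = 2950 + 120 = 3070 B

6, 3070


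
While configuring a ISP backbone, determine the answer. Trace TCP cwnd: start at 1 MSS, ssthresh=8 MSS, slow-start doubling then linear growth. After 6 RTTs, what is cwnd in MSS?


RTT 0: cwnd = 1 MSS (initial)
RTT 1: cwnd = 2 MSS (slow start, doubled)
RTT 2: cwnd = 4 MSS (slow start, doubled)
RTT 3: cwnd = 8 MSS (slow start, doubled)
RTT 4: cwnd = 9 MSS (congestion avoidance, +1)
RTT 5: cwnd = 10 MSS (congestion avoidance, +1)
RTT 6: cwnd = 11 MSS (congestion avoidance, +1)

11


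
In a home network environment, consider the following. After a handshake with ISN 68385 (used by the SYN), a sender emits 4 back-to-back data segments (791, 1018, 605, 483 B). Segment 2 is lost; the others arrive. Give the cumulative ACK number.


SYN uses sequence number 68385; first data byte = ISN + 1 = 68386.
Segment 1: SEQ = 68386, len = 791 B, covers [68386, 69176]
Segment 2: SEQ = 69177, len = 1018 B, covers [69177, 70194] [LOST]
Segment 3: SEQ = 70195, len = 605 B, covers [70195, 70799]
Segment 4: SEQ = 70800, len = 483 B, covers [70800, 71282]
In-order data received: bytes [68386, 69176] (segments 1..1).
Segment 2 missing -> gap begins at byte 69177; later segments buffered out of order.
Cumulative ACK = next expected in-order byte = 68386 + 791 = 69177

69177


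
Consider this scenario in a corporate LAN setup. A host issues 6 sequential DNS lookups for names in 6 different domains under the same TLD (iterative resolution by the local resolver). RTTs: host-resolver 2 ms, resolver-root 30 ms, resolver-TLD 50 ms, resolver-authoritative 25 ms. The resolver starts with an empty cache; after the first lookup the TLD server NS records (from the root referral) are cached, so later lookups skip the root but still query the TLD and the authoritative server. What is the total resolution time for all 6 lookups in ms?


Lookup 1 (cold cache): local + root + TLD + auth = 2 + 30 + 50 + 25 = 107 ms
Lookups 2..6 (TLD NS cached -> skip root; new domain -> still ask TLD and auth): local + TLD + auth = 2 + 50 + 25 = 77 ms each
Remaining 5 lookups: 5 * 77 = 385 ms
Total = 107 + 385 = 492 ms

492


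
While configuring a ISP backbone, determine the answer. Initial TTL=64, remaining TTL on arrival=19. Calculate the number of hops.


Given: initial TTL = 64, received TTL = 19
Hops = initial TTL - received TTL
Hops = 64 - 19 = 45

45


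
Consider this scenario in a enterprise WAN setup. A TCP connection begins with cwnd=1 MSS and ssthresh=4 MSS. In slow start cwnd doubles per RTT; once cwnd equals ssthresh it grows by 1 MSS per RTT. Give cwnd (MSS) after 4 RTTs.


RTT 0: cwnd = 1 MSS (initial)
RTT 1: cwnd = 2 MSS (slow start, doubled)
RTT 2: cwnd = 4 MSS (slow start, doubled)
RTT 3: cwnd = 5 MSS (congestion avoidance, +1)
RTT 4: cwnd = 6 MSS (congestion avoidance, +1)

6


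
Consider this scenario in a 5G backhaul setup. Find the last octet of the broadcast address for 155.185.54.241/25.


Given: IP = 155.185.54.241, prefix = /25
Host bits = 32 - 25 = 7
Network last octet = 241 AND mask = 128
Host part size = 2^7 - 1 = 127
Broadcast last octet = 128 OR 127 = 255

255


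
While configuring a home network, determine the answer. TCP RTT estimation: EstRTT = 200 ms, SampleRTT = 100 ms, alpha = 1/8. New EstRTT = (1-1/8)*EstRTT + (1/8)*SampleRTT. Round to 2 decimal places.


Given: EstRTT = 200 ms, SampleRTT = 100 ms, alpha = 1/8
New EstRTT = (1 - alpha) * EstRTT + alpha * SampleRTT
(7/8) * 200 = 175
(1/8) * 100 = 12.5
New EstRTT = 175 + 12.5 = 187.5 ms -> 187.50 ms (2 dp)

187.50


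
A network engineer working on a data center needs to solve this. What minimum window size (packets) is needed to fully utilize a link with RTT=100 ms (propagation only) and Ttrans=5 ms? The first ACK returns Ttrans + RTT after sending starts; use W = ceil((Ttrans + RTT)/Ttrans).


Given: Ttrans = 5 ms, RTT = 100 ms (= 2 * Tprop, Tprop = 50 ms)
Time until first ACK returns = Ttrans + RTT = 5 + 100 = 105 ms
Need W * Ttrans >= Ttrans + RTT  ->  W >= (Ttrans + RTT) / Ttrans
(Ttrans + RTT) / Ttrans = 105 / 5 = 21
W_min = ceil(21) = 21

21


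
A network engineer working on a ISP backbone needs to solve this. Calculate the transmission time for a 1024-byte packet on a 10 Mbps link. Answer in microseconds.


Given: packet = 1024 bytes, bandwidth = 10 Mbps
Packet in bits = 1024 * 8 = 8192 bits
Bandwidth = 10 * 10^6 = 10000000 bps
Time = 8192 / 10000000 seconds
Time in us = 8192 * 10^6 / 10000000 = 819.2

819.2


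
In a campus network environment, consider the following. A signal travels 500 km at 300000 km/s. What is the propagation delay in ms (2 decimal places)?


Given: distance = 500 km, speed = 300000 km/s
Delay = distance / speed = 500 / 300000 seconds
Delay in ms = 500 * 1000 / 300000
Delay = 1.6667 ms
Rounded to 2 dp = 1.67 ms

1.67


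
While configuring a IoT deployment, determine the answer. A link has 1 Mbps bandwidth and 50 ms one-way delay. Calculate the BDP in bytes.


Given: bandwidth = 1 Mbps, delay = 50 ms
BDP in bits = 1 * 10^6 * 50 / 1000
BDP in bits = 50000
BDP in bytes = 50000 / 8 = 6250

6250


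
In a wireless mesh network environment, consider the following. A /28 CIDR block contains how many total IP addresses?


Given: CIDR prefix /28
Host bits = 32 - 28 = 4
Total addresses = 2^4 = 16

16


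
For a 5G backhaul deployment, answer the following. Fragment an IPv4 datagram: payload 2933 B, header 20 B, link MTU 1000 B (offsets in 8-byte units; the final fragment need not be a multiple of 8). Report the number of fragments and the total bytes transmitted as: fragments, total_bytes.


Max data per non-final fragment = floor((MTU - header)/8)*8 = floor((1000 - 20)/8)*8 = floor(980/8)*8 = 976 B
Final fragment needs no 8-byte alignment: it can carry up to MTU - header = 980 B
Non-final fragments needed = ceil((payload - 980) / 976) = ceil(1953/976) = ceil(2.0010) = 3
Number of fragments = 3 + 1 = 4
Fragment sizes (data): 3 * 976 B + 5 B (last, 5 <= 980 OK)
Total bytes sent = payload + n_frags * header = 2933 + 4*20 = 2933 + 80 = 3013 B

4, 3013


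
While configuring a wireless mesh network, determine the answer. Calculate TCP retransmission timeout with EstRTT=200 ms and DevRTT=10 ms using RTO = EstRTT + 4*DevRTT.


Given: EstRTT = 200 ms, DevRTT = 10 ms
Timeout = EstRTT + 4 * DevRTT
4 * DevRTT = 4 * 10 = 40
Timeout = 200 + 40 = 240 ms

240


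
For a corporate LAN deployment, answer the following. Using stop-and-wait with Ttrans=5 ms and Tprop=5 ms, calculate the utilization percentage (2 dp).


Given: Ttrans = 5 ms, Tprop = 5 ms
RTT = 2 * Tprop = 2 * 5 = 10 ms
U = Ttrans / (Ttrans + RTT)
U = 5 / (5 + 10)
U = 5 / 15 = 0.333333
U% = 33.33%

33.33


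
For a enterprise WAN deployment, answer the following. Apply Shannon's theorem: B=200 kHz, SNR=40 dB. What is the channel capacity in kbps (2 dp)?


Given: B = 200 kHz, SNR = 40 dB
SNR linear = 10^(40/10) = 10000
1 + SNR = 10001
log2(10001) = 13.2878566418
C = 200 * 1000 * 13.2878566418 = 2657571.3284 bps
C = 2657.571328 kbps -> 2657.57 kbps (2 dp)

2657.57


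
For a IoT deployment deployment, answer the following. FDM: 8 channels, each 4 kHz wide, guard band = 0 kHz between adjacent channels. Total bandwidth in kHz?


Given: 8 channels, 4 kHz each, guard = 0 kHz
Channel bandwidth = 8 * 4 = 32 kHz
Guard bands = 7 gaps * 0 kHz = 0 kHz
Total = 32 + 0 = 32 kHz

32


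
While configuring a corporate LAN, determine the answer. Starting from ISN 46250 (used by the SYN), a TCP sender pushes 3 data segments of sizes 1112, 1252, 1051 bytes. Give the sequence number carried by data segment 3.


The SYN occupies sequence number ISN = 46250, so the first data byte is ISN + 1 = 46251.
SEQ of data segment i = (ISN + 1) + sum of payload sizes of segments 1..i-1.
Segment 1: SEQ = 46251, payload = 1112 bytes
Segment 2: SEQ = 47363, payload = 1252 bytes
Segment 3: SEQ = 48615, payload = 1051 bytes
SEQ of segment 3 = 46251 + 1112 + 1252 = 48615

48615


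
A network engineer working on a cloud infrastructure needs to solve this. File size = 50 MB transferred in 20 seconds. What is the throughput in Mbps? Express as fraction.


Given: file = 50 MB, time = 20 s
File in Mb = 50 * 8 = 400 Mb
Throughput = 400 / 20 Mbps
Throughput = 20 Mbps

20


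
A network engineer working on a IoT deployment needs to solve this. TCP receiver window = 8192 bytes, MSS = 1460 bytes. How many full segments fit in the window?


Given: RWND = 8192 bytes, MSS = 1460 bytes
Full segments = floor(RWND / MSS)
Full segments = floor(8192 / 1460)
Full segments = floor(5.611) = 5

5


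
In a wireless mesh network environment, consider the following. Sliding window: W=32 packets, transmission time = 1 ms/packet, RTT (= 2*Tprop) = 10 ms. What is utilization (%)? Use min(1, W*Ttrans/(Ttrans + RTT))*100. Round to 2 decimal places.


Given: W = 32, Ttrans = 1 ms, RTT = 10 ms (= 2 * Tprop, Tprop = 5 ms)
Cycle time = Ttrans + RTT = 1 + 10 = 11 ms (first packet sent until its ACK returns)
W * Ttrans = 32 * 1 = 32 ms of sending per cycle
W * Ttrans / (Ttrans + RTT) = 32 / 11 = 2.909091
U = min(1, 2.909091) = 1.000000
U% = 100.00%

100.00


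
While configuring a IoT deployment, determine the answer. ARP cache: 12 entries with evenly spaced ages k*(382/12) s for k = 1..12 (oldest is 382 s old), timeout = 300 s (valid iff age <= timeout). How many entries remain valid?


Ages are k * 382/12 s for k = 1..12 (spacing = 31.8333 s).
Entry k is valid iff k * 382/12 <= 300 iff k <= 12 * 300 / 382 = 9.4241
n_valid = floor(9.4241) = 9
(n_stale = 12 - 9 = 3)

9


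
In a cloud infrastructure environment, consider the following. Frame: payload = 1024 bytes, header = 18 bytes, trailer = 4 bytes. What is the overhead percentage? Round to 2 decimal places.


Given: payload = 1024 B, header = 18 B, trailer = 4 B
Overhead bytes = header + trailer = 18 + 4 = 22
Total frame = payload + overhead = 1024 + 22 = 1046
Overhead % = 22 / 1046 * 100 = 2.1033% -> 2.10% (2 dp)

2.10


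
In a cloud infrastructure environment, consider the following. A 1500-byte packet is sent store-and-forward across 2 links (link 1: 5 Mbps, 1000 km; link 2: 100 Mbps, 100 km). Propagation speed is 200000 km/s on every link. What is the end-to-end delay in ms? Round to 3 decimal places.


Packet = 1500 bytes = 12000 bits. Store-and-forward: sum (t_trans + t_prop) per link.
Link 1: t_trans = 12000/(5*10^6) s = 2.4000 ms; t_prop = 1000/200000 s = 5.0000 ms; subtotal = 7.4000 ms
Link 2: t_trans = 12000/(100*10^6) s = 0.1200 ms; t_prop = 100/200000 s = 0.5000 ms; subtotal = 0.6200 ms
End-to-end = 7.4000 + 0.6200 = 8.0200 ms -> 8.020 ms (3 dp)

8.020


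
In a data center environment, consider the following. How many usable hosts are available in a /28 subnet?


Given: subnet mask /28
Host bits = 32 - 28 = 4
Total addresses = 2^4 = 16
Usable hosts = 16 - 2 (network + broadcast) = 14

14


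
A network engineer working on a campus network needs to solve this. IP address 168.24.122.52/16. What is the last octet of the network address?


Given: IP = 168.24.122.52, prefix = /16
Subnet mask = 255.255.0.0
Last octet of IP: 52
Last octet of mask: 0
Network last octet = 52 AND 0 = 0

0


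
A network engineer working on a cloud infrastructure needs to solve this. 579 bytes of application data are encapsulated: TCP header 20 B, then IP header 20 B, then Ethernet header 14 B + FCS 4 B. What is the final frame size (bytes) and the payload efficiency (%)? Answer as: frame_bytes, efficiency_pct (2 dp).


TCP segment = 579 + 20 = 599 B
IP packet = 599 + 20 = 619 B
Ethernet frame = 619 + 14 + 4 = 637 B
Efficiency = app / frame = 579 / 637 = 0.908948 = 90.8948% -> 90.89% (2 dp)

637, 90.89


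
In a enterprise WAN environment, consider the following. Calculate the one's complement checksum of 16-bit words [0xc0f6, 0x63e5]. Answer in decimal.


Given words: [0xc0f6, 0x63e5]
Step 1: Sum all words
Raw sum = 49398 + 25573 = 74971
Step 2: Fold carry: (9435 + 1) = 9436
One's complement = ~9436 & 0xFFFF = 56099

56099


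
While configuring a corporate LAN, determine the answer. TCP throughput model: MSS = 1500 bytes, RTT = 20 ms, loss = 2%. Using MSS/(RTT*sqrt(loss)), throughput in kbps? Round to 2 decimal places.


Given: MSS = 1500 bytes, RTT = 20 ms, loss = 2%
RTT in seconds = 20 / 1000 = 0.02
Loss rate = 2% = 0.02
sqrt(loss) = sqrt(0.02) = 0.141421356237
Throughput (bytes/s) = 1500 / (0.02 * 0.141421356237) = 530330.0859
Throughput (kbps) = 530330.0859 * 8 / 1000 = 4242.640687 -> 4242.64 kbps (2 dp)

4242.64


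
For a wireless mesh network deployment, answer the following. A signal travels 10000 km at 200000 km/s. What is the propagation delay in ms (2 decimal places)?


Given: distance = 10000 km, speed = 200000 km/s
Delay = distance / speed = 10000 / 200000 seconds
Delay in ms = 10000 * 1000 / 200000
Delay = 50.0000 ms
Rounded to 2 dp = 50.00 ms

50.00


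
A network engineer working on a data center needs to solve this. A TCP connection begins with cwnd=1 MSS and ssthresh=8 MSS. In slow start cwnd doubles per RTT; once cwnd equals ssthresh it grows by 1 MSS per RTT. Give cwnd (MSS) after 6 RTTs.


RTT 0: cwnd = 1 MSS (initial)
RTT 1: cwnd = 2 MSS (slow start, doubled)
RTT 2: cwnd = 4 MSS (slow start, doubled)
RTT 3: cwnd = 8 MSS (slow start, doubled)
RTT 4: cwnd = 9 MSS (congestion avoidance, +1)
RTT 5: cwnd = 10 MSS (congestion avoidance, +1)
RTT 6: cwnd = 11 MSS (congestion avoidance, +1)

11


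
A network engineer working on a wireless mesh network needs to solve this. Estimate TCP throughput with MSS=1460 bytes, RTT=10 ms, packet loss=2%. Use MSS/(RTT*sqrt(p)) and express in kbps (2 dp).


Given: MSS = 1460 bytes, RTT = 10 ms, loss = 2%
RTT in seconds = 10 / 1000 = 0.01
Loss rate = 2% = 0.02
sqrt(loss) = sqrt(0.02) = 0.141421356237
Throughput (bytes/s) = 1460 / (0.01 * 0.141421356237) = 1032375.9005
Throughput (kbps) = 1032375.9005 * 8 / 1000 = 8259.007204 -> 8259.01 kbps (2 dp)

8259.01


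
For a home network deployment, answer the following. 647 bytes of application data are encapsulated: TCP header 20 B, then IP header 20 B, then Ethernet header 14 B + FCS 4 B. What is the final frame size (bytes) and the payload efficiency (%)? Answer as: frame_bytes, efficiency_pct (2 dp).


TCP segment = 647 + 20 = 667 B
IP packet = 667 + 20 = 687 B
Ethernet frame = 687 + 14 + 4 = 705 B
Efficiency = app / frame = 647 / 705 = 0.917730 = 91.7730% -> 91.77% (2 dp)

705, 91.77


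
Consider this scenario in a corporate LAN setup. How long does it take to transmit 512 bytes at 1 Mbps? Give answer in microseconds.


Given: packet = 512 bytes, bandwidth = 1 Mbps
Packet in bits = 512 * 8 = 4096 bits
Bandwidth = 1 * 10^6 = 1000000 bps
Time = 4096 / 1000000 seconds
Time in us = 4096 * 10^6 / 1000000 = 4096

4096


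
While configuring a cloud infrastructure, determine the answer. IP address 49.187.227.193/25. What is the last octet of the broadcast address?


Given: IP = 49.187.227.193, prefix = /25
Host bits = 32 - 25 = 7
Network last octet = 193 AND mask = 128
Host part size = 2^7 - 1 = 127
Broadcast last octet = 128 OR 127 = 255

255


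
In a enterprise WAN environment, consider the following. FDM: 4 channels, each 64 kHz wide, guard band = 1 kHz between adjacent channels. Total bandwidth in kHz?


Given: 4 channels, 64 kHz each, guard = 1 kHz
Channel bandwidth = 4 * 64 = 256 kHz
Guard bands = 3 gaps * 1 kHz = 3 kHz
Total = 256 + 3 = 259 kHz

259


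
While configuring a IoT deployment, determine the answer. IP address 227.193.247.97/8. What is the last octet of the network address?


Given: IP = 227.193.247.97, prefix = /8
Subnet mask = 255.0.0.0
Last octet of IP: 97
Last octet of mask: 0
Network last octet = 97 AND 0 = 0

0


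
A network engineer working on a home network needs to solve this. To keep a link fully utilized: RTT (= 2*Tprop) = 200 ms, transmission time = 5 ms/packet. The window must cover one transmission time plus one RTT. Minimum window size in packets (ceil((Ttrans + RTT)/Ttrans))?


Given: Ttrans = 5 ms, RTT = 200 ms (= 2 * Tprop, Tprop = 100 ms)
Time until first ACK returns = Ttrans + RTT = 5 + 200 = 205 ms
Need W * Ttrans >= Ttrans + RTT  ->  W >= (Ttrans + RTT) / Ttrans
(Ttrans + RTT) / Ttrans = 205 / 5 = 41
W_min = ceil(41) = 41

41


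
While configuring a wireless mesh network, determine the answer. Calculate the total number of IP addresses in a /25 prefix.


Given: CIDR prefix /25
Host bits = 32 - 25 = 7
Total addresses = 2^7 = 128

128


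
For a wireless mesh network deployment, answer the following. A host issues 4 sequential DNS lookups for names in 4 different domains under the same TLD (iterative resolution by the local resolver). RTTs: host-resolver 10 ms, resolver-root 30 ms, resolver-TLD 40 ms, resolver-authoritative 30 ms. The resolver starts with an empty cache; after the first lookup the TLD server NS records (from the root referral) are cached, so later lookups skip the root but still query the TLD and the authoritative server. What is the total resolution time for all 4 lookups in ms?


Lookup 1 (cold cache): local + root + TLD + auth = 10 + 30 + 40 + 30 = 110 ms
Lookups 2..4 (TLD NS cached -> skip root; new domain -> still ask TLD and auth): local + TLD + auth = 10 + 40 + 30 = 80 ms each
Remaining 3 lookups: 3 * 80 = 240 ms
Total = 110 + 240 = 350 ms

350


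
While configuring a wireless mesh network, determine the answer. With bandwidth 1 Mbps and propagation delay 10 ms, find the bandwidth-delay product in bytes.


Given: bandwidth = 1 Mbps, delay = 10 ms
BDP in bits = 1 * 10^6 * 10 / 1000
BDP in bits = 10000
BDP in bytes = 10000 / 8 = 1250

1250


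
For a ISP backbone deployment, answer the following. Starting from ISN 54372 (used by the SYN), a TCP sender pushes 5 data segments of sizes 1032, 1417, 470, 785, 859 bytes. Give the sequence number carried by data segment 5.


The SYN occupies sequence number ISN = 54372, so the first data byte is ISN + 1 = 54373.
SEQ of data segment i = (ISN + 1) + sum of payload sizes of segments 1..i-1.
Segment 1: SEQ = 54373, payload = 1032 bytes
Segment 2: SEQ = 55405, payload = 1417 bytes
Segment 3: SEQ = 56822, payload = 470 bytes
Segment 4: SEQ = 57292, payload = 785 bytes
Segment 5: SEQ = 58077, payload = 859 bytes
SEQ of segment 5 = 54373 + 1032 + 1417 + 470 + 785 = 58077

58077


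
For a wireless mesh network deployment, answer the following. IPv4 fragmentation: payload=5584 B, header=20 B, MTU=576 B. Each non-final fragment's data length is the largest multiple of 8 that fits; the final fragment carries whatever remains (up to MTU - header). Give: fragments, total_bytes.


Max data per non-final fragment = floor((MTU - header)/8)*8 = floor((576 - 20)/8)*8 = floor(556/8)*8 = 552 B
Final fragment needs no 8-byte alignment: it can carry up to MTU - header = 556 B
Non-final fragments needed = ceil((payload - 556) / 552) = ceil(5028/552) = ceil(9.1087) = 10
Number of fragments = 10 + 1 = 11
Fragment sizes (data): 10 * 552 B + 64 B (last, 64 <= 556 OK)
Total bytes sent = payload + n_frags * header = 5584 + 11*20 = 5584 + 220 = 5804 B

11, 5804


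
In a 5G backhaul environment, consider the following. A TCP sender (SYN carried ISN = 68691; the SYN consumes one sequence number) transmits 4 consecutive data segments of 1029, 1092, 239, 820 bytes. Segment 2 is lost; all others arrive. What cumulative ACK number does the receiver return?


SYN uses sequence number 68691; first data byte = ISN + 1 = 68692.
Segment 1: SEQ = 68692, len = 1029 B, covers [68692, 69720]
Segment 2: SEQ = 69721, len = 1092 B, covers [69721, 70812] [LOST]
Segment 3: SEQ = 70813, len = 239 B, covers [70813, 71051]
Segment 4: SEQ = 71052, len = 820 B, covers [71052, 71871]
In-order data received: bytes [68692, 69720] (segments 1..1).
Segment 2 missing -> gap begins at byte 69721; later segments buffered out of order.
Cumulative ACK = next expected in-order byte = 68692 + 1029 = 69721

69721


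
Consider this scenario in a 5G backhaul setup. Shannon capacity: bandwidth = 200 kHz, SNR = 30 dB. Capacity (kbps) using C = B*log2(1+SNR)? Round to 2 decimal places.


Given: B = 200 kHz, SNR = 30 dB
SNR linear = 10^(30/10) = 1000
1 + SNR = 1001
log2(1001) = 9.9672262588
C = 200 * 1000 * 9.9672262588 = 1993445.2518 bps
C = 1993.445252 kbps -> 1993.45 kbps (2 dp)

1993.45


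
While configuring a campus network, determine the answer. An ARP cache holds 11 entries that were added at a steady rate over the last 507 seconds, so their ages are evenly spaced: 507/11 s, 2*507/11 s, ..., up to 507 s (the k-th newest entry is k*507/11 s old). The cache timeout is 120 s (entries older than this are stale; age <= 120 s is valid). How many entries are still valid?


Ages are k * 507/11 s for k = 1..11 (spacing = 46.0909 s).
Entry k is valid iff k * 507/11 <= 120 iff k <= 11 * 120 / 507 = 2.6036
n_valid = floor(2.6036) = 2
(n_stale = 11 - 2 = 9)

2


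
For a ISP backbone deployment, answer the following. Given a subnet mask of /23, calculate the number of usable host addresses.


Given: subnet mask /23
Host bits = 32 - 23 = 9
Total addresses = 2^9 = 512
Usable hosts = 512 - 2 (network + broadcast) = 510

510


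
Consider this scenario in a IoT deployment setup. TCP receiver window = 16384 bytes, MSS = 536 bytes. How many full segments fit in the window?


Given: RWND = 16384 bytes, MSS = 536 bytes
Full segments = floor(RWND / MSS)
Full segments = floor(16384 / 536)
Full segments = floor(30.5672) = 30

30


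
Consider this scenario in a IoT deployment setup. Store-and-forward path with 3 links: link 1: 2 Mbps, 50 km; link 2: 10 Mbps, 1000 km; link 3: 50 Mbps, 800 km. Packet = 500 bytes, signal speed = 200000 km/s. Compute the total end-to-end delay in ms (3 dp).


Packet = 500 bytes = 4000 bits. Store-and-forward: sum (t_trans + t_prop) per link.
Link 1: t_trans = 4000/(2*10^6) s = 2.0000 ms; t_prop = 50/200000 s = 0.2500 ms; subtotal = 2.2500 ms
Link 2: t_trans = 4000/(10*10^6) s = 0.4000 ms; t_prop = 1000/200000 s = 5.0000 ms; subtotal = 5.4000 ms
Link 3: t_trans = 4000/(50*10^6) s = 0.0800 ms; t_prop = 800/200000 s = 4.0000 ms; subtotal = 4.0800 ms
End-to-end = 2.2500 + 5.4000 + 4.0800 = 11.7300 ms -> 11.730 ms (3 dp)

11.730


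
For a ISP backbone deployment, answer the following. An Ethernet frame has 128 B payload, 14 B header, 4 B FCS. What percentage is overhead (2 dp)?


Given: payload = 128 B, header = 14 B, trailer = 4 B
Overhead bytes = header + trailer = 14 + 4 = 18
Total frame = payload + overhead = 128 + 18 = 146
Overhead % = 18 / 146 * 100 = 12.3288% -> 12.33% (2 dp)

12.33


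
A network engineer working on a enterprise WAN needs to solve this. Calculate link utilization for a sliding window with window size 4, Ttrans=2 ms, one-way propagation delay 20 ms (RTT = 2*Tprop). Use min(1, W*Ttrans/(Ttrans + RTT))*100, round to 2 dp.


Given: W = 4, Ttrans = 2 ms, RTT = 40 ms (= 2 * Tprop, Tprop = 20 ms)
Cycle time = Ttrans + RTT = 2 + 40 = 42 ms (first packet sent until its ACK returns)
W * Ttrans = 4 * 2 = 8 ms of sending per cycle
W * Ttrans / (Ttrans + RTT) = 8 / 42 = 0.190476
U = min(1, 0.190476) = 0.190476
U% = 19.05%

19.05


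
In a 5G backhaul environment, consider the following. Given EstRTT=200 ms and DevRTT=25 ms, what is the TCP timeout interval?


Given: EstRTT = 200 ms, DevRTT = 25 ms
Timeout = EstRTT + 4 * DevRTT
4 * DevRTT = 4 * 25 = 100
Timeout = 200 + 100 = 300 ms

300


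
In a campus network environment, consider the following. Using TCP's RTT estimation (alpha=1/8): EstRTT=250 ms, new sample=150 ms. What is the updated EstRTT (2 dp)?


Given: EstRTT = 250 ms, SampleRTT = 150 ms, alpha = 1/8
New EstRTT = (1 - alpha) * EstRTT + alpha * SampleRTT
(7/8) * 250 = 218.75
(1/8) * 150 = 18.75
New EstRTT = 218.75 + 18.75 = 237.5 ms -> 237.50 ms (2 dp)

237.50


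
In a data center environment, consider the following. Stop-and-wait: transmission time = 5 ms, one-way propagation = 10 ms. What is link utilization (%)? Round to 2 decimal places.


Given: Ttrans = 5 ms, Tprop = 10 ms
RTT = 2 * Tprop = 2 * 10 = 20 ms
U = Ttrans / (Ttrans + RTT)
U = 5 / (5 + 20)
U = 5 / 25 = 0.2
U% = 20.00%

20.00


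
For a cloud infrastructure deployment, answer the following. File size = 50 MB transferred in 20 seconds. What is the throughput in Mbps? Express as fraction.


Given: file = 50 MB, time = 20 s
File in Mb = 50 * 8 = 400 Mb
Throughput = 400 / 20 Mbps
Throughput = 20 Mbps

20


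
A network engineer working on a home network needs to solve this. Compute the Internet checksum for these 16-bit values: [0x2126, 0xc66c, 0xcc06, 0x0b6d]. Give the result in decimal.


Given words: [0x2126, 0xc66c, 0xcc06, 0x0b6d]
Step 1: Sum all words
Raw sum = 8486 + 50796 + 52230 + 2925 = 114437
Step 2: Fold carry: (48901 + 1) = 48902
One's complement = ~48902 & 0xFFFF = 16633

16633


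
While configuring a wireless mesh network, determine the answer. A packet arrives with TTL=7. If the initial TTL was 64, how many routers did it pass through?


Given: initial TTL = 64, received TTL = 7
Hops = initial TTL - received TTL
Hops = 64 - 7 = 57

57


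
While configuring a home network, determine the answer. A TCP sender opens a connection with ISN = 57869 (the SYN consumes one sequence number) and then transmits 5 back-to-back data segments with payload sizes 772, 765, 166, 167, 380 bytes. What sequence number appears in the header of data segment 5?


The SYN occupies sequence number ISN = 57869, so the first data byte is ISN + 1 = 57870.
SEQ of data segment i = (ISN + 1) + sum of payload sizes of segments 1..i-1.
Segment 1: SEQ = 57870, payload = 772 bytes
Segment 2: SEQ = 58642, payload = 765 bytes
Segment 3: SEQ = 59407, payload = 166 bytes
Segment 4: SEQ = 59573, payload = 167 bytes
Segment 5: SEQ = 59740, payload = 380 bytes
SEQ of segment 5 = 57870 + 772 + 765 + 166 + 167 = 59740

59740


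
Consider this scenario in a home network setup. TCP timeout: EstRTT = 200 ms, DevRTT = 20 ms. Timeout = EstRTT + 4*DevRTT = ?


Given: EstRTT = 200 ms, DevRTT = 20 ms
Timeout = EstRTT + 4 * DevRTT
4 * DevRTT = 4 * 20 = 80
Timeout = 200 + 80 = 280 ms

280


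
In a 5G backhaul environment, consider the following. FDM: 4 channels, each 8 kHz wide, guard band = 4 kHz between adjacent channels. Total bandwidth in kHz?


Given: 4 channels, 8 kHz each, guard = 4 kHz
Channel bandwidth = 4 * 8 = 32 kHz
Guard bands = 3 gaps * 4 kHz = 12 kHz
Total = 32 + 12 = 44 kHz

44


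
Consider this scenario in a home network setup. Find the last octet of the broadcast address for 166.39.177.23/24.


Given: IP = 166.39.177.23, prefix = /24
Host bits = 32 - 24 = 8
Network last octet = 23 AND mask = 0
Host part size = 2^8 - 1 = 255
Broadcast last octet = 0 OR 255 = 255

255


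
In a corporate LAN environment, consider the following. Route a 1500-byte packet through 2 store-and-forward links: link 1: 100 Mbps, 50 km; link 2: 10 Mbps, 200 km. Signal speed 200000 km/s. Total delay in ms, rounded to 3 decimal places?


Packet = 1500 bytes = 12000 bits. Store-and-forward: sum (t_trans + t_prop) per link.
Link 1: t_trans = 12000/(100*10^6) s = 0.1200 ms; t_prop = 50/200000 s = 0.2500 ms; subtotal = 0.3700 ms
Link 2: t_trans = 12000/(10*10^6) s = 1.2000 ms; t_prop = 200/200000 s = 1.0000 ms; subtotal = 2.2000 ms
End-to-end = 0.3700 + 2.2000 = 2.5700 ms -> 2.570 ms (3 dp)

2.570


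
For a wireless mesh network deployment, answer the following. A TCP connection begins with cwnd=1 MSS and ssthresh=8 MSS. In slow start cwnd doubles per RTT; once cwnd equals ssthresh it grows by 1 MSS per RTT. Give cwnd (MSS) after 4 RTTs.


RTT 0: cwnd = 1 MSS (initial)
RTT 1: cwnd = 2 MSS (slow start, doubled)
RTT 2: cwnd = 4 MSS (slow start, doubled)
RTT 3: cwnd = 8 MSS (slow start, doubled)
RTT 4: cwnd = 9 MSS (congestion avoidance, +1)

9


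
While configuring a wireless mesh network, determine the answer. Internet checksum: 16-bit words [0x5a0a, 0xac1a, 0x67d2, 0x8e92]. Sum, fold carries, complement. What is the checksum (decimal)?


Given words: [0x5a0a, 0xac1a, 0x67d2, 0x8e92]
Step 1: Sum all words
Raw sum = 23050 + 44058 + 26578 + 36498 = 130184
Step 2: Fold carry: (64648 + 1) = 64649
One's complement = ~64649 & 0xFFFF = 886

886


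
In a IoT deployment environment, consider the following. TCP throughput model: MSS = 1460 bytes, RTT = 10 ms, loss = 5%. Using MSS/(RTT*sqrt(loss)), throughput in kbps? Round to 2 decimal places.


Given: MSS = 1460 bytes, RTT = 10 ms, loss = 5%
RTT in seconds = 10 / 1000 = 0.01
Loss rate = 5% = 0.05
sqrt(loss) = sqrt(0.05) = 0.223606797750
Throughput (bytes/s) = 1460 / (0.01 * 0.223606797750) = 652931.8494
Throughput (kbps) = 652931.8494 * 8 / 1000 = 5223.454795 -> 5223.45 kbps (2 dp)

5223.45


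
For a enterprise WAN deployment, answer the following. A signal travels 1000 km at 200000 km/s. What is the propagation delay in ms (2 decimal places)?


Given: distance = 1000 km, speed = 200000 km/s
Delay = distance / speed = 1000 / 200000 seconds
Delay in ms = 1000 * 1000 / 200000
Delay = 5.0000 ms
Rounded to 2 dp = 5.00 ms

5.00


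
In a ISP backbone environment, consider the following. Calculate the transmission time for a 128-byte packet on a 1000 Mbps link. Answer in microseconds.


Given: packet = 128 bytes, bandwidth = 1000 Mbps
Packet in bits = 128 * 8 = 1024 bits
Bandwidth = 1000 * 10^6 = 1000000000 bps
Time = 1024 / 1000000000 seconds
Time in us = 1024 * 10^6 / 1000000000 = 1.024

1.024


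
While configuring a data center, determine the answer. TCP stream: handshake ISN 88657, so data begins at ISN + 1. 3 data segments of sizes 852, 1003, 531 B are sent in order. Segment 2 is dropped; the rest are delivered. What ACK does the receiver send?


SYN uses sequence number 88657; first data byte = ISN + 1 = 88658.
Segment 1: SEQ = 88658, len = 852 B, covers [88658, 89509]
Segment 2: SEQ = 89510, len = 1003 B, covers [89510, 90512] [LOST]
Segment 3: SEQ = 90513, len = 531 B, covers [90513, 91043]
In-order data received: bytes [88658, 89509] (segments 1..1).
Segment 2 missing -> gap begins at byte 89510; later segments buffered out of order.
Cumulative ACK = next expected in-order byte = 88658 + 852 = 89510

89510


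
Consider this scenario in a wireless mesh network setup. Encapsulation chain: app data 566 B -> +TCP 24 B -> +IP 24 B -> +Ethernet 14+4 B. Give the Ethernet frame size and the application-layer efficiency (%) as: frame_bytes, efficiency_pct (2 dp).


TCP segment = 566 + 24 = 590 B
IP packet = 590 + 24 = 614 B
Ethernet frame = 614 + 14 + 4 = 632 B
Efficiency = app / frame = 566 / 632 = 0.895570 = 89.5570% -> 89.56% (2 dp)

632, 89.56


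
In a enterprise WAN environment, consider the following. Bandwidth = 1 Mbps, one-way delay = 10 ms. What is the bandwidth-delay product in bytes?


Given: bandwidth = 1 Mbps, delay = 10 ms
BDP in bits = 1 * 10^6 * 10 / 1000
BDP in bits = 10000
BDP in bytes = 10000 / 8 = 1250

1250


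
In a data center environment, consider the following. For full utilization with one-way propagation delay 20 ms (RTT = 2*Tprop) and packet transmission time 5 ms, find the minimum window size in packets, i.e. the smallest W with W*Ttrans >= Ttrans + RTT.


Given: Ttrans = 5 ms, RTT = 40 ms (= 2 * Tprop, Tprop = 20 ms)
Time until first ACK returns = Ttrans + RTT = 5 + 40 = 45 ms
Need W * Ttrans >= Ttrans + RTT  ->  W >= (Ttrans + RTT) / Ttrans
(Ttrans + RTT) / Ttrans = 45 / 5 = 9
W_min = ceil(9) = 9

9


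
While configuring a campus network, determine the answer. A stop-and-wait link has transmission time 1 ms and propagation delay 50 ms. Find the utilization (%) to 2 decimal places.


Given: Ttrans = 1 ms, Tprop = 50 ms
RTT = 2 * Tprop = 2 * 50 = 100 ms
U = Ttrans / (Ttrans + RTT)
U = 1 / (1 + 100)
U = 1 / 101 = 0.009901
U% = 0.99%

0.99


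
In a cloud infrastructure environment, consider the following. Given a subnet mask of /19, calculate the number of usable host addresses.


Given: subnet mask /19
Host bits = 32 - 19 = 13
Total addresses = 2^13 = 8192
Usable hosts = 8192 - 2 (network + broadcast) = 8190

8190


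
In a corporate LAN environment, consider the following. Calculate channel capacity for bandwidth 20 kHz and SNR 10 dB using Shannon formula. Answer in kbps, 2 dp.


Given: B = 20 kHz, SNR = 10 dB
SNR linear = 10^(10/10) = 10
1 + SNR = 11
log2(11) = 3.4594316186
C = 20 * 1000 * 3.4594316186 = 69188.6324 bps
C = 69.188632 kbps -> 69.19 kbps (2 dp)

69.19


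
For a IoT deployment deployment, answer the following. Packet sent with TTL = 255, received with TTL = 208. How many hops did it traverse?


Given: initial TTL = 255, received TTL = 208
Hops = initial TTL - received TTL
Hops = 255 - 208 = 47

47
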